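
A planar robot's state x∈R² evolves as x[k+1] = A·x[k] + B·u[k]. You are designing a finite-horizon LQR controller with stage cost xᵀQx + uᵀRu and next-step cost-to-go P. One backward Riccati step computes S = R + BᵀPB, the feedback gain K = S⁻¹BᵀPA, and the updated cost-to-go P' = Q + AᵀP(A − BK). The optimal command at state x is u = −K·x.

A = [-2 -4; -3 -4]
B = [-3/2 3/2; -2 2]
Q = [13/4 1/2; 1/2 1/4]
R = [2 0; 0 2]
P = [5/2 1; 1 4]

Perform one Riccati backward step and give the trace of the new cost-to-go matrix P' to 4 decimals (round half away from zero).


11.6135

BᵀP = [-5.7500 -9.5000; 5.7500 9.5000]
S = R + BᵀPB = [2 0; 0 2] + [27.6250 -27.6250; -27.6250 27.6250] = [29.6250 -27.6250; -27.6250 29.6250]
BᵀPA = [40.0000 61.0000; -40.0000 -61.0000]
K = S⁻¹·BᵀPA = [0.6987 1.0655; -0.6987 -1.0655]
A−BK = [0.0961 -0.8035; -0.2052 0.2620]
AᵀP(A−BK) = [2.1048 2.7598; 2.7598 6.0087]
P' = Q + AᵀP(A−BK) = [5.3548 3.2598; 3.2598 6.2587]
tr(P') = 11.6135


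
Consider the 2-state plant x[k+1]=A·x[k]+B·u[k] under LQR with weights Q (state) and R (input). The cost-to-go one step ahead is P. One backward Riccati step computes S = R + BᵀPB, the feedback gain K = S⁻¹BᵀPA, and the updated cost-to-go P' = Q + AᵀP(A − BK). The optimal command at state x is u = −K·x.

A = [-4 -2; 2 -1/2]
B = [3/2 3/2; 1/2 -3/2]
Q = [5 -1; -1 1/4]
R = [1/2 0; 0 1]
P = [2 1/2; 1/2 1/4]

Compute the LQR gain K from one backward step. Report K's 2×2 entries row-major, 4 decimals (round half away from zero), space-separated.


BᵀP = [3.2500 0.8750; 2.2500 0.3750]
S = R + BᵀPB = [1/2 0; 0 1] + [5.3125 3.5625; 3.5625 2.8125] = [5.8125 3.5625; 3.5625 3.8125]
BᵀPA = [-11.2500 -6.9375; -8.2500 -4.6875]
K = S⁻¹·BᵀPA = [-1.4257 -1.0297; -0.8317 -0.2673]
A−BK = [-0.6139 -0.0545; 1.4653 -0.3861]
AᵀP(A−BK) = [2.0990 0.9604; 0.9604 0.6658]
P' = Q + AᵀP(A−BK) = [7.0990 -0.0396; -0.0396 0.9158]
tr(P') = 8.0149

-1.4257 -1.0297 -0.8317 -0.2673


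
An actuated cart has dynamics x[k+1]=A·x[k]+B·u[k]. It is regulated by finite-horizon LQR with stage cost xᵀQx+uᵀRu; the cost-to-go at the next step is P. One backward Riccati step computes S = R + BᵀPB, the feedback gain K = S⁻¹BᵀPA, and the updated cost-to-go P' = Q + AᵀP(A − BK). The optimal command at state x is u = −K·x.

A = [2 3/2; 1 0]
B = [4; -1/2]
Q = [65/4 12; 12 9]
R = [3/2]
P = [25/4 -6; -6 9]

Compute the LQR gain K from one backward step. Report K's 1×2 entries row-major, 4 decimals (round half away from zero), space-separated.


BᵀP = [28.0000 -28.5000]
S = R + BᵀPB = [3/2] + [126.2500] = [127.7500]
BᵀPA = [27.5000 42.0000]
K = S⁻¹·BᵀPA = [0.2153 0.3288]
A−BK = [1.1389 0.1849; 1.1076 0.1644]
AᵀP(A−BK) = [4.0802 0.7089; 0.7089 0.2543]
P' = Q + AᵀP(A−BK) = [20.3302 12.7089; 12.7089 9.2543]
tr(P') = 29.5845

0.2153 0.3288


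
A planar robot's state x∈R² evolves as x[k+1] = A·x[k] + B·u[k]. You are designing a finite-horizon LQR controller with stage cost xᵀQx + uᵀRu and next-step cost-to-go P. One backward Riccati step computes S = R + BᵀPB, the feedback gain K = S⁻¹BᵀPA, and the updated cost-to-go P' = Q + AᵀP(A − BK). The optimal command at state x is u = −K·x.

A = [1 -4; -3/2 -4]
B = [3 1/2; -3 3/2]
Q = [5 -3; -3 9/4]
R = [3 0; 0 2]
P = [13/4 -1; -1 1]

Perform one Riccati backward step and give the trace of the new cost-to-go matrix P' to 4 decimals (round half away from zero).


BᵀP = [12.7500 -6.0000; 0.1250 1.0000]
S = R + BᵀPB = [3 0; 0 2] + [56.2500 -2.6250; -2.6250 1.5625] = [59.2500 -2.6250; -2.6250 3.5625]
BᵀPA = [21.7500 -27.0000; -1.3750 -4.5000]
K = S⁻¹·BᵀPA = [0.3618 -0.5289; -0.1194 -1.6529]
A−BK = [-0.0257 -1.5868; -0.2355 -3.1074]
AᵀP(A−BK) = [0.4667 0.2314; 0.2314 14.2810]
P' = Q + AᵀP(A−BK) = [5.4667 -2.7686; -2.7686 16.5310]
tr(P') = 21.9977

21.9977


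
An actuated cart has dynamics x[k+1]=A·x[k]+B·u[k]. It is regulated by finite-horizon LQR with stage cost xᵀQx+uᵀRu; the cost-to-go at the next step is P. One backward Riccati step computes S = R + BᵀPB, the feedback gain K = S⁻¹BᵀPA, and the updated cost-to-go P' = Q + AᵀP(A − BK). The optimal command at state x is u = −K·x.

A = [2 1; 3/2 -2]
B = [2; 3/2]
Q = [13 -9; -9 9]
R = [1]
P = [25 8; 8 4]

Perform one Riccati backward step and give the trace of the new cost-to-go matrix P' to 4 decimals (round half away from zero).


BᵀP = [62.0000 22.0000]
S = R + BᵀPB = [1] + [157.0000] = [158.0000]
BᵀPA = [157.0000 18.0000]
K = S⁻¹·BᵀPA = [0.9937 0.1139]
A−BK = [0.0127 0.7722; 0.0095 -2.1709]
AᵀP(A−BK) = [0.9937 0.1139; 0.1139 6.9494]
P' = Q + AᵀP(A−BK) = [13.9937 -8.8861; -8.8861 15.9494]
tr(P') = 29.9430

29.9430


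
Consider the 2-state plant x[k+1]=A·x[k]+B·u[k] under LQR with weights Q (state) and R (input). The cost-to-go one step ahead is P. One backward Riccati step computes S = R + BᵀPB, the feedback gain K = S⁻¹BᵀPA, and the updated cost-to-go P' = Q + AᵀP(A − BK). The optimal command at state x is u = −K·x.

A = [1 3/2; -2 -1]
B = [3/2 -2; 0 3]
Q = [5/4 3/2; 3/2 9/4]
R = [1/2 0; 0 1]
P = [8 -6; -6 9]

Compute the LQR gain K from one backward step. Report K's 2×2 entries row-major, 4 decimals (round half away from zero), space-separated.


-0.1571 0.5143 -0.6452 -0.3429

BᵀP = [12.0000 -9.0000; -34.0000 39.0000]
S = R + BᵀPB = [1/2 0; 0 1] + [18.0000 -51.0000; -51.0000 185.0000] = [18.5000 -51.0000; -51.0000 186.0000]
BᵀPA = [30.0000 27.0000; -112.0000 -90.0000]
K = S⁻¹·BᵀPA = [-0.1571 0.5143; -0.6452 -0.3429]
A−BK = [-0.0548 0.0429; -0.0643 0.0286]
AᵀP(A−BK) = [0.4476 0.1714; 0.1714 0.2571]
P' = Q + AᵀP(A−BK) = [1.6976 1.6714; 1.6714 2.5071]
tr(P') = 4.2048


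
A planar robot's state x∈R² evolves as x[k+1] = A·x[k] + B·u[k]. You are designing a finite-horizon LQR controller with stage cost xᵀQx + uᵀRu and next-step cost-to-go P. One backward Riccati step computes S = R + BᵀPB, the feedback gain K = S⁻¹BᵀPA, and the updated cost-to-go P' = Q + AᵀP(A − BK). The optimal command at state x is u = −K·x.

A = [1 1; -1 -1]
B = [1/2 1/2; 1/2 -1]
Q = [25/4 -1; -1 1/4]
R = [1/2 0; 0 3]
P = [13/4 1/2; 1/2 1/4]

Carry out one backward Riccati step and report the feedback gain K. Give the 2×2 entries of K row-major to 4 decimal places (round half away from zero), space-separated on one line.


0.8608 0.8608 0.1799 0.1799

BᵀP = [1.8750 0.3750; 1.1250 0.0000]
S = R + BᵀPB = [1/2 0; 0 3] + [1.1250 0.5625; 0.5625 0.5625] = [1.6250 0.5625; 0.5625 3.5625]
BᵀPA = [1.5000 1.5000; 1.1250 1.1250]
K = S⁻¹·BᵀPA = [0.8608 0.8608; 0.1799 0.1799]
A−BK = [0.4797 0.4797; -1.2505 -1.2505]
AᵀP(A−BK) = [1.0064 1.0064; 1.0064 1.0064]
P' = Q + AᵀP(A−BK) = [7.2564 0.0064; 0.0064 1.2564]
tr(P') = 8.5128


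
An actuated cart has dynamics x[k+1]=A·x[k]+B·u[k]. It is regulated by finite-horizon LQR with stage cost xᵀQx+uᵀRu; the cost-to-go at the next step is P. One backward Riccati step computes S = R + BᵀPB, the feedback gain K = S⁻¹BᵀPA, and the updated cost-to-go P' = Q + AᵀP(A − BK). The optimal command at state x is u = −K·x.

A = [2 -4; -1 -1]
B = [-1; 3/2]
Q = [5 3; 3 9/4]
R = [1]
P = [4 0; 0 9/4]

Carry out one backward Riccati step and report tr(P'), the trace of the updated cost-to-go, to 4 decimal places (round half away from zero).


BᵀP = [-4.0000 3.3750]
S = R + BᵀPB = [1] + [9.0625] = [10.0625]
BᵀPA = [-11.3750 12.6250]
K = S⁻¹·BᵀPA = [-1.1304 1.2547]
A−BK = [0.8696 -2.7453; 0.6957 -2.8820]
AᵀP(A−BK) = [5.3913 -15.4783; -15.4783 50.4099]
P' = Q + AᵀP(A−BK) = [10.3913 -12.4783; -12.4783 52.6599]
tr(P') = 63.0512

63.0512


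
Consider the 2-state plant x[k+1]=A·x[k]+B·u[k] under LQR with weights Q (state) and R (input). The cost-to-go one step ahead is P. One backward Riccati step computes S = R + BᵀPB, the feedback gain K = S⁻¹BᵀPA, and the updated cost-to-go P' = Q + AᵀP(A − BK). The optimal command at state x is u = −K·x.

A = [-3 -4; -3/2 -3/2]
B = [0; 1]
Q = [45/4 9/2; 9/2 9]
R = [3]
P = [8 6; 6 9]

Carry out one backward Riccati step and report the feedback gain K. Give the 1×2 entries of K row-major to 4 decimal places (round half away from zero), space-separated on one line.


-2.6250 -3.1250

BᵀP = [6.0000 9.0000]
S = R + BᵀPB = [3] + [9.0000] = [12.0000]
BᵀPA = [-31.5000 -37.5000]
K = S⁻¹·BᵀPA = [-2.6250 -3.1250]
A−BK = [-3.0000 -4.0000; 1.1250 1.6250]
AᵀP(A−BK) = [63.5625 80.8125; 80.8125 103.0625]
P' = Q + AᵀP(A−BK) = [74.8125 85.3125; 85.3125 112.0625]
tr(P') = 186.8750


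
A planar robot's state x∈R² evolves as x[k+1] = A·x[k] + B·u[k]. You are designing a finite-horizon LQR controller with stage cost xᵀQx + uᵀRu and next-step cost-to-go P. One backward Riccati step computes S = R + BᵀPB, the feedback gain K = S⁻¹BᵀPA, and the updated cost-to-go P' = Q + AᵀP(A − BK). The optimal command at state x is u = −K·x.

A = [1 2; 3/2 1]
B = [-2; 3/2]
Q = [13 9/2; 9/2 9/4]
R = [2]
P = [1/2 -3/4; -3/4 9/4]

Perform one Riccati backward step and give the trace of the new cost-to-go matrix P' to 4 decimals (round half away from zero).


17.7995

BᵀP = [-2.1250 4.8750]
S = R + BᵀPB = [2] + [11.5625] = [13.5625]
BᵀPA = [5.1875 0.6250]
K = S⁻¹·BᵀPA = [0.3825 0.0461]
A−BK = [1.7650 2.0922; 0.9263 0.9309]
AᵀP(A−BK) = [1.3283 1.1359; 1.1359 1.2212]
P' = Q + AᵀP(A−BK) = [14.3283 5.6359; 5.6359 3.4712]
tr(P') = 17.7995


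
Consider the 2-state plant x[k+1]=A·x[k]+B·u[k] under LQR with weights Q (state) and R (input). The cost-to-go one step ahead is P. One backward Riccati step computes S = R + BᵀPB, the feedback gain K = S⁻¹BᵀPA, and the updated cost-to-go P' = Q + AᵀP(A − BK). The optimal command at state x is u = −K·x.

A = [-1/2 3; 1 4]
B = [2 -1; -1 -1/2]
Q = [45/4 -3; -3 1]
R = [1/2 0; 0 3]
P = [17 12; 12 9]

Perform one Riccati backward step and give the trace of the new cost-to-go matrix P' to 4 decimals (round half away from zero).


42.5250

BᵀP = [22.0000 15.0000; -23.0000 -16.5000]
S = R + BᵀPB = [1/2 0; 0 3] + [29.0000 -29.5000; -29.5000 31.2500] = [29.5000 -29.5000; -29.5000 34.2500]
BᵀPA = [4.0000 126.0000; -5.0000 -135.0000]
K = S⁻¹·BᵀPA = [-0.0749 2.3764; -0.2105 -1.8947]
A−BK = [-0.5607 -3.6476; 0.8198 5.4291]
AᵀP(A−BK) = [0.4971 3.5205; 3.5205 29.7779]
P' = Q + AᵀP(A−BK) = [11.7471 0.5205; 0.5205 30.7779]
tr(P') = 42.5250


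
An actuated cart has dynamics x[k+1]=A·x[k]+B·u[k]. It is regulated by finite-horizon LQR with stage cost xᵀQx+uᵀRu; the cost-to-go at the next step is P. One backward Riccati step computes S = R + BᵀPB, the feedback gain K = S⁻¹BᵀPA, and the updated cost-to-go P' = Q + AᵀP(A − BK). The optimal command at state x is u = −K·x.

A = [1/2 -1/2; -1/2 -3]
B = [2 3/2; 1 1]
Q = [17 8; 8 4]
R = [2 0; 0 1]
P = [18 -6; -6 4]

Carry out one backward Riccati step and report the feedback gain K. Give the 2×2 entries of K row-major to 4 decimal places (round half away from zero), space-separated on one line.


0.3578 0.6983 -0.0086 -0.7759

BᵀP = [30.0000 -8.0000; 21.0000 -5.0000]
S = R + BᵀPB = [2 0; 0 1] + [52.0000 37.0000; 37.0000 26.5000] = [54.0000 37.0000; 37.0000 27.5000]
BᵀPA = [19.0000 9.0000; 13.0000 4.5000]
K = S⁻¹·BᵀPA = [0.3578 0.6983; -0.0086 -0.7759]
A−BK = [-0.2026 -0.7328; -0.8491 -2.9224]
AᵀP(A−BK) = [1.8147 5.8190; 5.8190 19.7069]
P' = Q + AᵀP(A−BK) = [18.8147 13.8190; 13.8190 23.7069]
tr(P') = 42.5216


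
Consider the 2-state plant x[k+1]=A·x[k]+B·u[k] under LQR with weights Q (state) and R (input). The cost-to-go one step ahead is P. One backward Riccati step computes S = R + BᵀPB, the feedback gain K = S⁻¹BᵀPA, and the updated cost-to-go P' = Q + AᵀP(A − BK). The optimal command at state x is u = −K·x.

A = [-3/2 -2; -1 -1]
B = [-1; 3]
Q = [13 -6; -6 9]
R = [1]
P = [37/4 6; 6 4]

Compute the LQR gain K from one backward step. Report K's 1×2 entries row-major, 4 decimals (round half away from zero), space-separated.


BᵀP = [8.7500 6.0000]
S = R + BᵀPB = [1] + [9.2500] = [10.2500]
BᵀPA = [-19.1250 -23.5000]
K = S⁻¹·BᵀPA = [-1.8659 -2.2927]
A−BK = [-3.3659 -4.2927; 4.5976 5.8780]
AᵀP(A−BK) = [7.1280 8.9024; 8.9024 11.1220]
P' = Q + AᵀP(A−BK) = [20.1280 2.9024; 2.9024 20.1220]
tr(P') = 40.2500

-1.8659 -2.2927


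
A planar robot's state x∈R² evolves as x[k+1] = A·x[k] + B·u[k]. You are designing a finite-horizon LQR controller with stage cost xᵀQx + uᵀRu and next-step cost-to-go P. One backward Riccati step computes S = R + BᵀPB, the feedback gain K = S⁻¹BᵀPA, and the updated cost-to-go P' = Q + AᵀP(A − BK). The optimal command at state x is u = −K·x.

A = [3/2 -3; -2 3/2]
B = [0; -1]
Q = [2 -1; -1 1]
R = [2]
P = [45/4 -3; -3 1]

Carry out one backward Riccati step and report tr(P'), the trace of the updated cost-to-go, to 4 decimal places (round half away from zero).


BᵀP = [3.0000 -1.0000]
S = R + BᵀPB = [2] + [1.0000] = [3.0000]
BᵀPA = [6.5000 -10.5000]
K = S⁻¹·BᵀPA = [2.1667 -3.5000]
A−BK = [1.5000 -3.0000; 0.1667 -2.0000]
AᵀP(A−BK) = [33.2292 -55.6250; -55.6250 93.7500]
P' = Q + AᵀP(A−BK) = [35.2292 -56.6250; -56.6250 94.7500]
tr(P') = 129.9792

129.9792


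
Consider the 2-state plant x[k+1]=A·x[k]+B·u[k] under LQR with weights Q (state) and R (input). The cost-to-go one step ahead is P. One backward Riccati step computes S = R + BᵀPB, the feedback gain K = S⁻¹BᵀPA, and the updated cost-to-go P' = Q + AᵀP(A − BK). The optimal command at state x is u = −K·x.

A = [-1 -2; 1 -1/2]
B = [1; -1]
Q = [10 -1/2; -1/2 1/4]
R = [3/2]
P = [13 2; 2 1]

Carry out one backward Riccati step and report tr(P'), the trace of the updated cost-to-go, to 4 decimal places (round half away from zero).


23.7826

BᵀP = [11.0000 1.0000]
S = R + BᵀPB = [3/2] + [10.0000] = [11.5000]
BᵀPA = [-10.0000 -22.5000]
K = S⁻¹·BᵀPA = [-0.8696 -1.9565]
A−BK = [-0.1304 -0.0435; 0.1304 -2.4565]
AᵀP(A−BK) = [1.3043 2.9348; 2.9348 12.2283]
P' = Q + AᵀP(A−BK) = [11.3043 2.4348; 2.4348 12.4783]
tr(P') = 23.7826


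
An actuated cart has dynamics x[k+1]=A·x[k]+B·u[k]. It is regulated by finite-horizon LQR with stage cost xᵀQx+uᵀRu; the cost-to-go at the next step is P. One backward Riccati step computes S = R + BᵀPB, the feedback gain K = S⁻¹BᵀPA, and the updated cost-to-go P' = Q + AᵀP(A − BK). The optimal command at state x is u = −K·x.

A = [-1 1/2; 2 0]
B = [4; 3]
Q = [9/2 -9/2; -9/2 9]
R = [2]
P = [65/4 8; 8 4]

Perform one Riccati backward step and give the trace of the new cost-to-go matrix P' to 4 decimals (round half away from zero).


13.7691

BᵀP = [89.0000 44.0000]
S = R + BᵀPB = [2] + [488.0000] = [490.0000]
BᵀPA = [-1.0000 44.5000]
K = S⁻¹·BᵀPA = [-0.0020 0.0908]
A−BK = [-0.9918 0.1367; 2.0061 -0.2724]
AᵀP(A−BK) = [0.2480 -0.0342; -0.0342 0.0212]
P' = Q + AᵀP(A−BK) = [4.7480 -4.5342; -4.5342 9.0212]
tr(P') = 13.7691


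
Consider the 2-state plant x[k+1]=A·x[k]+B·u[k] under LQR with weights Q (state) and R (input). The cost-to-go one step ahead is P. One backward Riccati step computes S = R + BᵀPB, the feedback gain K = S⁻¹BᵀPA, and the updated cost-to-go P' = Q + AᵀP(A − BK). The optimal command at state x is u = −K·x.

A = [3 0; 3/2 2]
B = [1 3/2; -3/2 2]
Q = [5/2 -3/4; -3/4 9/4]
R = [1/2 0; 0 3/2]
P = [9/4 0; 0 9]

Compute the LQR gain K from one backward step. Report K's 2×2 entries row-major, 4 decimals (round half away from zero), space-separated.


0.7188 -0.7098 1.2712 0.4518

BᵀP = [2.2500 -13.5000; 3.3750 18.0000]
S = R + BᵀPB = [1/2 0; 0 3/2] + [22.5000 -23.6250; -23.6250 41.0625] = [23.0000 -23.6250; -23.6250 42.5625]
BᵀPA = [-13.5000 -27.0000; 37.1250 36.0000]
K = S⁻¹·BᵀPA = [0.7188 -0.7098; 1.2712 0.4518]
A−BK = [0.3743 0.0321; 0.0358 0.0316]
AᵀP(A−BK) = [3.0092 0.6436; 0.6436 0.5695]
P' = Q + AᵀP(A−BK) = [5.5092 -0.1064; -0.1064 2.8195]
tr(P') = 8.3286


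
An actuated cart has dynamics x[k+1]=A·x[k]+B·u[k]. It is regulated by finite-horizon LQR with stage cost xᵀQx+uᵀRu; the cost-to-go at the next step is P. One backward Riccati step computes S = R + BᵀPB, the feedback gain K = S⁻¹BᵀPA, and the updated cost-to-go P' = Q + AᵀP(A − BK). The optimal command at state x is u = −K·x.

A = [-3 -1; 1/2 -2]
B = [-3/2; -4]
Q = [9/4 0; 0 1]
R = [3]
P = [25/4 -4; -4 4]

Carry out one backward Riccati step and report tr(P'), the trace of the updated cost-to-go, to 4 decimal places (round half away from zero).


54.6243

BᵀP = [6.6250 -10.0000]
S = R + BᵀPB = [3] + [30.0625] = [33.0625]
BᵀPA = [-24.8750 13.3750]
K = S⁻¹·BᵀPA = [-0.7524 0.4045]
A−BK = [-4.1285 -0.3932; -2.5095 -0.3819]
AᵀP(A−BK) = [50.5350 2.8129; 2.8129 0.8393]
P' = Q + AᵀP(A−BK) = [52.7850 2.8129; 2.8129 1.8393]
tr(P') = 54.6243


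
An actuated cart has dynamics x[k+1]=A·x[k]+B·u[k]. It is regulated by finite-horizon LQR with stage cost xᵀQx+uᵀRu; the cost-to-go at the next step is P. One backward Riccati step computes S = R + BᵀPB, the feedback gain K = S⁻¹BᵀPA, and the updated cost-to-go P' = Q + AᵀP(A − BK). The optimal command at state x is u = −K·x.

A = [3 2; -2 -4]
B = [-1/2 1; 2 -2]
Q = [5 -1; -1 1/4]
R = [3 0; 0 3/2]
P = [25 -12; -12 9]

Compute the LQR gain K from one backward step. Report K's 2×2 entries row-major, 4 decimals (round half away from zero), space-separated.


0.1714 -0.4952 2.0044 1.5941

BᵀP = [-36.5000 24.0000; 49.0000 -30.0000]
S = R + BᵀPB = [3 0; 0 3/2] + [66.2500 -84.5000; -84.5000 109.0000] = [69.2500 -84.5000; -84.5000 110.5000]
BᵀPA = [-157.5000 -169.0000; 207.0000 218.0000]
K = S⁻¹·BᵀPA = [0.1714 -0.4952; 2.0044 1.5941]
A−BK = [1.0813 0.1582; 1.6659 0.1788]
AᵀP(A−BK) = [17.0901 6.0132; 6.0132 4.7824]
P' = Q + AᵀP(A−BK) = [22.0901 5.0132; 5.0132 5.0324]
tr(P') = 27.1225


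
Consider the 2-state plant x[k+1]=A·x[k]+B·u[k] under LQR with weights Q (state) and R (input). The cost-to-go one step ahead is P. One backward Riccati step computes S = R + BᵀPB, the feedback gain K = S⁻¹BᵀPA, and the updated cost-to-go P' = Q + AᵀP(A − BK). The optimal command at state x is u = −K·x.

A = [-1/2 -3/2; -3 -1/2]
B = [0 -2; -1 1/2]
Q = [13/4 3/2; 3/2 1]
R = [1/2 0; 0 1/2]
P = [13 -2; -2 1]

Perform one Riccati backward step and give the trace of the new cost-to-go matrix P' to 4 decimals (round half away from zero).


BᵀP = [2.0000 -1.0000; -27.0000 4.5000]
S = R + BᵀPB = [1/2 0; 0 1/2] + [1.0000 -4.5000; -4.5000 56.2500] = [1.5000 -4.5000; -4.5000 56.7500]
BᵀPA = [2.0000 -2.5000; 0.0000 38.2500]
K = S⁻¹·BᵀPA = [1.7495 0.4663; 0.1387 0.7110]
A−BK = [-0.2225 -0.0780; -1.3198 -0.3892]
AᵀP(A−BK) = [2.7510 0.8174; 0.8174 0.4706]
P' = Q + AᵀP(A−BK) = [6.0010 2.3174; 2.3174 1.4706]
tr(P') = 7.4716

7.4716


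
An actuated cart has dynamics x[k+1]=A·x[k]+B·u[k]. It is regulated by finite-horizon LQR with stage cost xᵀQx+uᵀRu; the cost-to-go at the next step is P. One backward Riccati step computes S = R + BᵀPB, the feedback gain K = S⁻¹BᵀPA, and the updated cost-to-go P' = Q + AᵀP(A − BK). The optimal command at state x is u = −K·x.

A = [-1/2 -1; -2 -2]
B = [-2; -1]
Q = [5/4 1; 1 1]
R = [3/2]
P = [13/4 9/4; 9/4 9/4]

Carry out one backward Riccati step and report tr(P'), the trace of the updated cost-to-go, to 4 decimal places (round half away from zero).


BᵀP = [-8.7500 -6.7500]
S = R + BᵀPB = [3/2] + [24.2500] = [25.7500]
BᵀPA = [17.8750 22.2500]
K = S⁻¹·BᵀPA = [0.6942 0.8641]
A−BK = [0.8883 0.7282; -1.3058 -1.1359]
AᵀP(A−BK) = [1.9041 1.9296; 1.9296 2.0243]
P' = Q + AᵀP(A−BK) = [3.1541 2.9296; 2.9296 3.0243]
tr(P') = 6.1784

6.1784


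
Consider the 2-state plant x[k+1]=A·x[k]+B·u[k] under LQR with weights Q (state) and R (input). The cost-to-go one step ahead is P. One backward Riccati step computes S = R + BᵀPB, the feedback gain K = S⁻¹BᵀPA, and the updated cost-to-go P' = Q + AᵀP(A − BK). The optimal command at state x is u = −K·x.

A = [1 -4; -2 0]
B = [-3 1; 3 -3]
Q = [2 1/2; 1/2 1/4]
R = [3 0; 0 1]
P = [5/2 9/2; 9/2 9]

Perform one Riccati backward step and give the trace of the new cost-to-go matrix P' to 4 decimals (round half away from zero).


7.7011

BᵀP = [6.0000 13.5000; -11.0000 -22.5000]
S = R + BᵀPB = [3 0; 0 1] + [22.5000 -34.5000; -34.5000 56.5000] = [25.5000 -34.5000; -34.5000 57.5000]
BᵀPA = [-21.0000 -24.0000; 34.0000 44.0000]
K = S⁻¹·BᵀPA = [-0.1250 0.5000; 0.5163 1.0652]
A−BK = [0.1087 -3.5652; -0.0761 1.6957]
AᵀP(A−BK) = [0.3207 0.2826; 0.2826 5.1304]
P' = Q + AᵀP(A−BK) = [2.3207 0.7826; 0.7826 5.3804]
tr(P') = 7.7011


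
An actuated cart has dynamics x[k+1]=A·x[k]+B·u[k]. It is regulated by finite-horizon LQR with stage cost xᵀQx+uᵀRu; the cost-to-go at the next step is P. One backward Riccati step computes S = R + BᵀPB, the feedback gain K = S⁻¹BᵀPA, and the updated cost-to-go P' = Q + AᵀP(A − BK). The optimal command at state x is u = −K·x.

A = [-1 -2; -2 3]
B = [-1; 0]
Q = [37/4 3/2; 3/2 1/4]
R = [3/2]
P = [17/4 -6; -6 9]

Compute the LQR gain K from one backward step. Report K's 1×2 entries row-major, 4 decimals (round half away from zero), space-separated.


-1.3478 4.6087

BᵀP = [-4.2500 6.0000]
S = R + BᵀPB = [3/2] + [4.2500] = [5.7500]
BᵀPA = [-7.7500 26.5000]
K = S⁻¹·BᵀPA = [-1.3478 4.6087]
A−BK = [-2.3478 2.6087; -2.0000 3.0000]
AᵀP(A−BK) = [5.8043 -15.7826; -15.7826 47.8696]
P' = Q + AᵀP(A−BK) = [15.0543 -14.2826; -14.2826 48.1196]
tr(P') = 63.1739


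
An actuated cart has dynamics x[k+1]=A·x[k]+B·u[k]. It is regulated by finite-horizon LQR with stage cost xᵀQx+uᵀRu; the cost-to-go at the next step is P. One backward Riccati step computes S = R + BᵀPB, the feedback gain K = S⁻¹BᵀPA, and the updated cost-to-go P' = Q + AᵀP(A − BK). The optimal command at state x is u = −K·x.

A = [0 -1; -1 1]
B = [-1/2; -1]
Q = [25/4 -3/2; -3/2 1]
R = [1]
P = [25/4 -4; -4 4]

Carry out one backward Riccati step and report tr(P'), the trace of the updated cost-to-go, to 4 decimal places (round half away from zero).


BᵀP = [0.8750 -2.0000]
S = R + BᵀPB = [1] + [1.5625] = [2.5625]
BᵀPA = [2.0000 -2.8750]
K = S⁻¹·BᵀPA = [0.7805 -1.1220]
A−BK = [0.3902 -1.5610; -0.2195 -0.1220]
AᵀP(A−BK) = [2.4390 -5.7561; -5.7561 15.0244]
P' = Q + AᵀP(A−BK) = [8.6890 -7.2561; -7.2561 16.0244]
tr(P') = 24.7134

24.7134


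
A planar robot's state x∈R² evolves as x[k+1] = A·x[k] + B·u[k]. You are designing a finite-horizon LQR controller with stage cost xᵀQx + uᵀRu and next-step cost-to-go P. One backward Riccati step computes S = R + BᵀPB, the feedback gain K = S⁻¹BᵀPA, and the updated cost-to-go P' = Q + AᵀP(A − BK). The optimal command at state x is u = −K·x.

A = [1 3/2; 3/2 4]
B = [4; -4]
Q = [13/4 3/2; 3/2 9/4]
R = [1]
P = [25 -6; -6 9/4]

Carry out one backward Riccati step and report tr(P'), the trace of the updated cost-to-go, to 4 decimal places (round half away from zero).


BᵀP = [124.0000 -33.0000]
S = R + BᵀPB = [1] + [628.0000] = [629.0000]
BᵀPA = [74.5000 54.0000]
K = S⁻¹·BᵀPA = [0.1184 0.0859]
A−BK = [0.5262 1.1566; 1.9738 4.3434]
AᵀP(A−BK) = [3.2386 7.1041; 7.1041 15.6141]
P' = Q + AᵀP(A−BK) = [6.4886 8.6041; 8.6041 17.8641]
tr(P') = 24.3526

24.3526


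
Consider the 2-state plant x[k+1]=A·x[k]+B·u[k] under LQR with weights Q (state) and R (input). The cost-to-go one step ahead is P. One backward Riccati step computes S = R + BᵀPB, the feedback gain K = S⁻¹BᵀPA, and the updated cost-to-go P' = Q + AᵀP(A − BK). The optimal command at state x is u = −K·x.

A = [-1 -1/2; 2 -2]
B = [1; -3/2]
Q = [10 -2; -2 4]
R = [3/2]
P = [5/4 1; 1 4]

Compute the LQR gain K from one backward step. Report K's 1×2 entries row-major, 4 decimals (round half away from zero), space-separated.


BᵀP = [-0.2500 -5.0000]
S = R + BᵀPB = [3/2] + [7.2500] = [8.7500]
BᵀPA = [-9.7500 10.1250]
K = S⁻¹·BᵀPA = [-1.1143 1.1571]
A−BK = [0.1143 -1.6571; 0.3286 -0.2643]
AᵀP(A−BK) = [2.3857 -3.0929; -3.0929 6.5964]
P' = Q + AᵀP(A−BK) = [12.3857 -5.0929; -5.0929 10.5964]
tr(P') = 22.9821

-1.1143 1.1571


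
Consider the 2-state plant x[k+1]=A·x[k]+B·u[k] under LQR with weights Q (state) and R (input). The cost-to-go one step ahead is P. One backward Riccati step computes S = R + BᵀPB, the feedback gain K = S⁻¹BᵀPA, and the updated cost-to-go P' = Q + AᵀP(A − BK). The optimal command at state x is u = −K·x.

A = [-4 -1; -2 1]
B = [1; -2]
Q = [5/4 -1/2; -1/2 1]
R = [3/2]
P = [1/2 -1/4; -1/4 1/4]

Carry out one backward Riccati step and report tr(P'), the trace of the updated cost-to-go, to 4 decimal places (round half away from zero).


BᵀP = [1.0000 -0.7500]
S = R + BᵀPB = [3/2] + [2.5000] = [4.0000]
BᵀPA = [-2.5000 -1.7500]
K = S⁻¹·BᵀPA = [-0.6250 -0.4375]
A−BK = [-3.3750 -0.5625; -3.2500 0.1250]
AᵀP(A−BK) = [3.4375 0.9063; 0.9063 0.4844]
P' = Q + AᵀP(A−BK) = [4.6875 0.4063; 0.4063 1.4844]
tr(P') = 6.1719

6.1719


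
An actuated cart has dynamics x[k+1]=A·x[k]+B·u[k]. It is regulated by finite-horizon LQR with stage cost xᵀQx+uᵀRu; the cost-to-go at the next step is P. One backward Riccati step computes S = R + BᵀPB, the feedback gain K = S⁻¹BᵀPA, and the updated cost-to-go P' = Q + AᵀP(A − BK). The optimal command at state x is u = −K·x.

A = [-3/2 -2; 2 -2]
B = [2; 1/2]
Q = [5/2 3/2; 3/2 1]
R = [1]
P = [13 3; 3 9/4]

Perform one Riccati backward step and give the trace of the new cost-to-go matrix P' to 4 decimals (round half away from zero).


15.9976

BᵀP = [27.5000 7.1250]
S = R + BᵀPB = [1] + [58.5625] = [59.5625]
BᵀPA = [-27.0000 -69.2500]
K = S⁻¹·BᵀPA = [-0.4533 -1.1626]
A−BK = [-0.5934 0.3253; 2.2267 -1.4187]
AᵀP(A−BK) = [8.0108 -4.3914; -4.3914 4.4869]
P' = Q + AᵀP(A−BK) = [10.5108 -2.8914; -2.8914 5.4869]
tr(P') = 15.9976


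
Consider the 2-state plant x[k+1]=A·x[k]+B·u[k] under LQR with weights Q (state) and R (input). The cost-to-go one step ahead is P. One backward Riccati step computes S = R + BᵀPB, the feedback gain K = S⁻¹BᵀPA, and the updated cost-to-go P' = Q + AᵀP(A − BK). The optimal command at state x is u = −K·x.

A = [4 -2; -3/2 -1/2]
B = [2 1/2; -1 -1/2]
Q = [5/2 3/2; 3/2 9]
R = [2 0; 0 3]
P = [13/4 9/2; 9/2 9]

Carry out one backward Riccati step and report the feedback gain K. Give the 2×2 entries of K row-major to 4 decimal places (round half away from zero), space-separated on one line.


BᵀP = [2.0000 0.0000; -0.6250 -2.2500]
S = R + BᵀPB = [2 0; 0 3] + [4.0000 1.0000; 1.0000 0.8125] = [6.0000 1.0000; 1.0000 3.8125]
BᵀPA = [8.0000 -4.0000; 0.8750 2.3750]
K = S⁻¹·BᵀPA = [1.3543 -0.8057; -0.1257 0.8343]
A−BK = [1.3543 -0.8057; -0.2086 -0.8886]
AᵀP(A−BK) = [7.5257 -9.0343; -9.0343 19.0457]
P' = Q + AᵀP(A−BK) = [10.0257 -7.5343; -7.5343 28.0457]
tr(P') = 38.0714

1.3543 -0.8057 -0.1257 0.8343


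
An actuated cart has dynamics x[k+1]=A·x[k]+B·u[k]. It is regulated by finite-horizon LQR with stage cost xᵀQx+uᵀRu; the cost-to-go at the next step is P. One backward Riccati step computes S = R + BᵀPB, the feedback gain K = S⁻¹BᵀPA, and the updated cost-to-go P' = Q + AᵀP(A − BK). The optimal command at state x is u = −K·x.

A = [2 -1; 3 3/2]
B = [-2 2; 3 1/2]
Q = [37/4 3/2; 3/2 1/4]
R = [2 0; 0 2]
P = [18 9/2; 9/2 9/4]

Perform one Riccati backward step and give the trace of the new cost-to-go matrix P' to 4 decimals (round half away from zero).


15.9439

BᵀP = [-22.5000 -2.2500; 38.2500 10.1250]
S = R + BᵀPB = [2 0; 0 2] + [38.2500 -46.1250; -46.1250 81.5625] = [40.2500 -46.1250; -46.1250 83.5625]
BᵀPA = [-51.7500 19.1250; 106.8750 -23.0625]
K = S⁻¹·BᵀPA = [0.4897 0.4324; 1.5493 -0.0373]
A−BK = [-0.1191 -0.0606; 0.7561 0.2215]
AᵀP(A−BK) = [6.0115 0.4897; 0.4897 0.4324]
P' = Q + AᵀP(A−BK) = [15.2615 1.9897; 1.9897 0.6824]
tr(P') = 15.9439


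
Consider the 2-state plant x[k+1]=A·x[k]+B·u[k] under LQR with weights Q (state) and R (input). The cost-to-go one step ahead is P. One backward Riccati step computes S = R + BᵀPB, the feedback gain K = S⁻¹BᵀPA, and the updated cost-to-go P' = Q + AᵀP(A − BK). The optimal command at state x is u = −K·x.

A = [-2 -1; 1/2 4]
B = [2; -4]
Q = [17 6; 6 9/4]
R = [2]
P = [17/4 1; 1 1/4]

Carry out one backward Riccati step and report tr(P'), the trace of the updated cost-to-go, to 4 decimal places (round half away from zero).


BᵀP = [4.5000 1.0000]
S = R + BᵀPB = [2] + [5.0000] = [7.0000]
BᵀPA = [-8.5000 -0.5000]
K = S⁻¹·BᵀPA = [-1.2143 -0.0714]
A−BK = [0.4286 -0.8571; -4.3571 3.7143]
AᵀP(A−BK) = [4.7411 -0.1071; -0.1071 0.2143]
P' = Q + AᵀP(A−BK) = [21.7411 5.8929; 5.8929 2.4643]
tr(P') = 24.2054

24.2054


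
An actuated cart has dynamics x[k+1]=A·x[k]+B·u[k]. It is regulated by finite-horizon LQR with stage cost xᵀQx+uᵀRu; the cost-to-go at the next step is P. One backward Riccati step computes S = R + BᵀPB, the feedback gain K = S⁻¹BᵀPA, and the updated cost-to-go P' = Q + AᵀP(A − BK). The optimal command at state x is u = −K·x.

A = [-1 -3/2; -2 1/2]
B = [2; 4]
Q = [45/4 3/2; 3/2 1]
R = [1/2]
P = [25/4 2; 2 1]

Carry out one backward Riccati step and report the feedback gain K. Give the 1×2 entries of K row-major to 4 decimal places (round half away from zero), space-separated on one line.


BᵀP = [20.5000 8.0000]
S = R + BᵀPB = [1/2] + [73.0000] = [73.5000]
BᵀPA = [-36.5000 -26.7500]
K = S⁻¹·BᵀPA = [-0.4966 -0.3639]
A−BK = [-0.0068 -0.7721; -0.0136 1.9558]
AᵀP(A−BK) = [0.1241 0.0910; 0.0910 1.5770]
P' = Q + AᵀP(A−BK) = [11.3741 1.5910; 1.5910 2.5770]
tr(P') = 13.9511

-0.4966 -0.3639


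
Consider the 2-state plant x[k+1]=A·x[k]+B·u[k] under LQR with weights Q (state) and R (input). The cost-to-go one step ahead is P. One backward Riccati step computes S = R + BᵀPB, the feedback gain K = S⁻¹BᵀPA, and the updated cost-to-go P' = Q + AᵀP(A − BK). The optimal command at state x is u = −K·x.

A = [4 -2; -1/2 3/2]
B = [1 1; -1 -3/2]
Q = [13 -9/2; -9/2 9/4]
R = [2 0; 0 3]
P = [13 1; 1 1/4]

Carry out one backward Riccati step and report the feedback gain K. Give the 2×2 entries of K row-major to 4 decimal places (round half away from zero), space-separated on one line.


BᵀP = [12.0000 0.7500; 11.5000 0.6250]
S = R + BᵀPB = [2 0; 0 3] + [11.2500 10.8750; 10.8750 10.5625] = [13.2500 10.8750; 10.8750 13.5625]
BᵀPA = [47.6250 -22.8750; 45.6875 -22.0625]
K = S⁻¹·BᵀPA = [2.4262 -1.1445; 1.4232 -0.7091]
A−BK = [0.1506 -0.1465; 4.0610 -0.7080]
AᵀP(A−BK) = [23.4903 -10.2879; -10.2879 4.7396]
P' = Q + AᵀP(A−BK) = [36.4903 -14.7879; -14.7879 6.9896]
tr(P') = 43.4799

2.4262 -1.1445 1.4232 -0.7091


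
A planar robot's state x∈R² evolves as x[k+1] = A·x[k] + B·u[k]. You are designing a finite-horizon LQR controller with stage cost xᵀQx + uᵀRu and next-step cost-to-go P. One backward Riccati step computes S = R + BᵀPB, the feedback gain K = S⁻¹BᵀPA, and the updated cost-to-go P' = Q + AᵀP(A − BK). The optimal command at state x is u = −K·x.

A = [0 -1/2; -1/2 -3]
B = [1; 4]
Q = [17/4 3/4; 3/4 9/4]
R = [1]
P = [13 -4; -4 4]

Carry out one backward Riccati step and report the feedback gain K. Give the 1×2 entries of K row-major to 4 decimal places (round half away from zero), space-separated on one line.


BᵀP = [-3.0000 12.0000]
S = R + BᵀPB = [1] + [45.0000] = [46.0000]
BᵀPA = [-6.0000 -34.5000]
K = S⁻¹·BᵀPA = [-0.1304 -0.7500]
A−BK = [0.1304 0.2500; 0.0217 0.0000]
AᵀP(A−BK) = [0.2174 0.5000; 0.5000 1.3750]
P' = Q + AᵀP(A−BK) = [4.4674 1.2500; 1.2500 3.6250]
tr(P') = 8.0924

-0.1304 -0.7500


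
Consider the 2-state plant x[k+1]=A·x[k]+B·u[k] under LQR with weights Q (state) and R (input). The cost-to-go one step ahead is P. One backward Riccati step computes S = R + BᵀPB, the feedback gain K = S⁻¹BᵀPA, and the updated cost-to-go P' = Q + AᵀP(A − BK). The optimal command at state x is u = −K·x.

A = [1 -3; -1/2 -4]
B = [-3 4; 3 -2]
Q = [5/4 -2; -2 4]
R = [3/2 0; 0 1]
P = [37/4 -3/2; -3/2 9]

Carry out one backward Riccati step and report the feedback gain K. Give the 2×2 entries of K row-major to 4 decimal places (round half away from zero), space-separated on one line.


BᵀP = [-32.2500 31.5000; 40.0000 -24.0000]
S = R + BᵀPB = [3/2 0; 0 1] + [191.2500 -192.0000; -192.0000 208.0000] = [192.7500 -192.0000; -192.0000 209.0000]
BᵀPA = [-48.0000 -29.2500; 52.0000 -24.0000]
K = S⁻¹·BᵀPA = [-0.0140 -3.1342; 0.2359 -2.9941]
A−BK = [0.0143 -0.4262; 0.0139 -0.5856]
AᵀP(A−BK) = [0.0590 -0.7485; -0.7485 27.7173]
P' = Q + AᵀP(A−BK) = [1.3090 -2.7485; -2.7485 31.7173]
tr(P') = 33.0263

-0.0140 -3.1342 0.2359 -2.9941


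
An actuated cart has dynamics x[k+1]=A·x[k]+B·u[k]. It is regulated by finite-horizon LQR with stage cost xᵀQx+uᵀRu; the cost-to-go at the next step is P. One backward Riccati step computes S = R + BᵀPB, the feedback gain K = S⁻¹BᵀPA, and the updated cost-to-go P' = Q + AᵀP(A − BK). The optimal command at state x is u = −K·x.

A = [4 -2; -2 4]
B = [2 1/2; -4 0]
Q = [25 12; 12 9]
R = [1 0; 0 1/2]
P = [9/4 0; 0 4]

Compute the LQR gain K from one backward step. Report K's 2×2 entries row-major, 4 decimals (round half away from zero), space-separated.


BᵀP = [4.5000 -16.0000; 1.1250 0.0000]
S = R + BᵀPB = [1 0; 0 1/2] + [73.0000 2.2500; 2.2500 0.5625] = [74.0000 2.2500; 2.2500 1.0625]
BᵀPA = [50.0000 -73.0000; 4.5000 -2.2500]
K = S⁻¹·BᵀPA = [0.5845 -0.9856; 2.9975 -0.0306]
A−BK = [1.3322 -0.0136; 0.3381 0.0578]
AᵀP(A−BK) = [9.2846 -0.5845; -0.5845 0.9856]
P' = Q + AᵀP(A−BK) = [34.2846 11.4155; 11.4155 9.9856]
tr(P') = 44.2702

0.5845 -0.9856 2.9975 -0.0306


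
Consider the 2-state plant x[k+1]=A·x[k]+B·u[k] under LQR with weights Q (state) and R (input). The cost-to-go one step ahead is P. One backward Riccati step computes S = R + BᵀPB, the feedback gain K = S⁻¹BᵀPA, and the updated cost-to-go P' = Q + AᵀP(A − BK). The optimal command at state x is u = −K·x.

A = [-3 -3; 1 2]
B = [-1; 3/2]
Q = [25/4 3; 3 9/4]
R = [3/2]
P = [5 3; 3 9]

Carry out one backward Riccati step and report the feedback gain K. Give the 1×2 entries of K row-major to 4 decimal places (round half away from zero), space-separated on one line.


0.6761 1.2676

BᵀP = [-0.5000 10.5000]
S = R + BᵀPB = [3/2] + [16.2500] = [17.7500]
BᵀPA = [12.0000 22.5000]
K = S⁻¹·BᵀPA = [0.6761 1.2676]
A−BK = [-2.3239 -1.7324; -0.0141 0.0986]
AᵀP(A−BK) = [27.8873 20.7887; 20.7887 16.4789]
P' = Q + AᵀP(A−BK) = [34.1373 23.7887; 23.7887 18.7289]
tr(P') = 52.8662


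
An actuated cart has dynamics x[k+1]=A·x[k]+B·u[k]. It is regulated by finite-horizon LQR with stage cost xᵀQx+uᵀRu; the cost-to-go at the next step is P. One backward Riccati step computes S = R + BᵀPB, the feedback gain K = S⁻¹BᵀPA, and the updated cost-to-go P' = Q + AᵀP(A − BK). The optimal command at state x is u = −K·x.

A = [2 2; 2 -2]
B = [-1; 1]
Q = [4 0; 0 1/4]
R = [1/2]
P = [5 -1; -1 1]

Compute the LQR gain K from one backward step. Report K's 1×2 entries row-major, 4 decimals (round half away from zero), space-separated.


-0.9412 -1.8824

BᵀP = [-6.0000 2.0000]
S = R + BᵀPB = [1/2] + [8.0000] = [8.5000]
BᵀPA = [-8.0000 -16.0000]
K = S⁻¹·BᵀPA = [-0.9412 -1.8824]
A−BK = [1.0588 0.1176; 2.9412 -0.1176]
AᵀP(A−BK) = [8.4706 0.9412; 0.9412 1.8824]
P' = Q + AᵀP(A−BK) = [12.4706 0.9412; 0.9412 2.1324]
tr(P') = 14.6029


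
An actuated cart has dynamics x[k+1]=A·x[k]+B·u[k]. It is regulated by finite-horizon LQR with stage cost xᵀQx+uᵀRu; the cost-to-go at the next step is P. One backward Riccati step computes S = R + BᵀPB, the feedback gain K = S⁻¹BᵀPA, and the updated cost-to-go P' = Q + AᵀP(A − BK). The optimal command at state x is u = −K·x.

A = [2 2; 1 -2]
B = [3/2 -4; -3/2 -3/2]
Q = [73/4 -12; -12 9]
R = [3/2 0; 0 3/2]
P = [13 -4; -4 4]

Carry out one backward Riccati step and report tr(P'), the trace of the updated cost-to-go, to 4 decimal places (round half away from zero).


BᵀP = [25.5000 -12.0000; -46.0000 10.0000]
S = R + BᵀPB = [3/2 0; 0 3/2] + [56.2500 -84.0000; -84.0000 169.0000] = [57.7500 -84.0000; -84.0000 170.5000]
BᵀPA = [39.0000 75.0000; -82.0000 -112.0000]
K = S⁻¹·BᵀPA = [-0.0855 1.2111; -0.5230 -0.0602]
A−BK = [0.0360 -0.0575; 0.0872 -0.2736]
AᵀP(A−BK) = [0.4435 -0.1709; -0.1709 2.4223]
P' = Q + AᵀP(A−BK) = [18.6935 -12.1709; -12.1709 11.4223]
tr(P') = 30.1157

30.1157


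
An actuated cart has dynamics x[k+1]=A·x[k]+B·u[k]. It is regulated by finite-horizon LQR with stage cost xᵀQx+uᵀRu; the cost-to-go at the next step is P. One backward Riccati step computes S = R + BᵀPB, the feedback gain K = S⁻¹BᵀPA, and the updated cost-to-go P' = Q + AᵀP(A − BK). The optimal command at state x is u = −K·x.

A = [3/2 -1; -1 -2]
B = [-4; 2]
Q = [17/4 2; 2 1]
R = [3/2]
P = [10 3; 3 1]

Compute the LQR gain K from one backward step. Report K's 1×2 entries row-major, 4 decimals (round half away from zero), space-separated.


BᵀP = [-34.0000 -10.0000]
S = R + BᵀPB = [3/2] + [116.0000] = [117.5000]
BᵀPA = [-41.0000 54.0000]
K = S⁻¹·BᵀPA = [-0.3489 0.4596]
A−BK = [0.1043 0.8383; -0.3021 -2.9191]
AᵀP(A−BK) = [0.1936 -0.1574; -0.1574 1.1830]
P' = Q + AᵀP(A−BK) = [4.4436 1.8426; 1.8426 2.1830]
tr(P') = 6.6266

-0.3489 0.4596


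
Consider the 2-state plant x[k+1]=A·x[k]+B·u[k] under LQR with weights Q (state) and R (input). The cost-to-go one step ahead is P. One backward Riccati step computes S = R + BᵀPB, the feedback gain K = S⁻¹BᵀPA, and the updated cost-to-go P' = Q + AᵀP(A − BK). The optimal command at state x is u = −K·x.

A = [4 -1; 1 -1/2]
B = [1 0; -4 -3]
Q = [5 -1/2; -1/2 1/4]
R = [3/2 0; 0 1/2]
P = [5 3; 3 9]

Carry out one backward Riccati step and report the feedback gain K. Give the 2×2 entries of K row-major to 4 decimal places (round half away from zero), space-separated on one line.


2.4875 -0.6138 -3.7946 1.0216

BᵀP = [-7.0000 -33.0000; -9.0000 -27.0000]
S = R + BᵀPB = [3/2 0; 0 1/2] + [125.0000 99.0000; 99.0000 81.0000] = [126.5000 99.0000; 99.0000 81.5000]
BᵀPA = [-61.0000 23.5000; -63.0000 22.5000]
K = S⁻¹·BᵀPA = [2.4875 -0.6138; -3.7946 1.0216]
A−BK = [1.5125 -0.3862; -0.4339 0.1098]
AᵀP(A−BK) = [25.6762 -6.5771; -6.5771 1.6869]
P' = Q + AᵀP(A−BK) = [30.6762 -7.0771; -7.0771 1.9369]
tr(P') = 32.6130


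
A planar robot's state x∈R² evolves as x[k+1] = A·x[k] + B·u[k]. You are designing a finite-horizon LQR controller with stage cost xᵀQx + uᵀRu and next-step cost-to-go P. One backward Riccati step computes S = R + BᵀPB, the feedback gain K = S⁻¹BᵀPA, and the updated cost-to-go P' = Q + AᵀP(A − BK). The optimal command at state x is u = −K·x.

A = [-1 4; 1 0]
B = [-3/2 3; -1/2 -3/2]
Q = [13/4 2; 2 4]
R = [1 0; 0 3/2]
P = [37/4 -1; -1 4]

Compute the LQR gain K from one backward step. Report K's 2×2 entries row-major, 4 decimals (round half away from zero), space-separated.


-0.2865 -1.3922 -0.4820 0.6052

BᵀP = [-13.3750 -0.5000; 29.2500 -9.0000]
S = R + BᵀPB = [1 0; 0 3/2] + [20.3125 -39.3750; -39.3750 101.2500] = [21.3125 -39.3750; -39.3750 102.7500]
BᵀPA = [12.8750 -53.5000; -38.2500 117.0000]
K = S⁻¹·BᵀPA = [-0.2865 -1.3922; -0.4820 0.6052]
A−BK = [0.0164 0.0962; 0.1337 0.2117]
AᵀP(A−BK) = [0.5002 0.0727; 0.0727 2.7116]
P' = Q + AᵀP(A−BK) = [3.7502 2.0727; 2.0727 6.7116]
tr(P') = 10.4618


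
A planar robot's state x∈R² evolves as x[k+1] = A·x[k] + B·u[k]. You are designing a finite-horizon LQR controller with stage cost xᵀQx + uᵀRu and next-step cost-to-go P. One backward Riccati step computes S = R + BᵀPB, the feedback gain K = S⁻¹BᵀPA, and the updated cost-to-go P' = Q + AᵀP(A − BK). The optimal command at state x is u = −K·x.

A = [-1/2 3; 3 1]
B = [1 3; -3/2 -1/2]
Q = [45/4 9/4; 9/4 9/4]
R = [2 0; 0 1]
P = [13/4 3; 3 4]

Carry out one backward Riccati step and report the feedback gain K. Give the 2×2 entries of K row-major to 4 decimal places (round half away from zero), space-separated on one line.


-1.3277 -0.7047 0.6242 1.3557

BᵀP = [-1.2500 -3.0000; 8.2500 7.0000]
S = R + BᵀPB = [2 0; 0 1] + [3.2500 -2.2500; -2.2500 21.2500] = [5.2500 -2.2500; -2.2500 22.2500]
BᵀPA = [-8.3750 -6.7500; 16.8750 31.7500]
K = S⁻¹·BᵀPA = [-1.3277 -0.7047; 0.6242 1.3557]
A−BK = [-1.0447 -0.3624; 1.3205 0.6208]
AᵀP(A−BK) = [6.1600 3.8456; 3.8456 3.4497]
P' = Q + AᵀP(A−BK) = [17.4100 6.0956; 6.0956 5.6997]
tr(P') = 23.1096
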